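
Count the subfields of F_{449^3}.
F_{449^3} has 2 subfields

The subfields of F_{p^n} are exactly the fields F_{p^d} for d | n (each is the fixed field of the unique index-d subgroup of Gal(F_{p^n}/F_p) ≅ Z/nZ). The divisors of n = 3 are {1, 3}, giving 2 subfields: F_{449^1}, F_{449^3}.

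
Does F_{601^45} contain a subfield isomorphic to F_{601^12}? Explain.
No: F_{601^12} is not a subfield of F_{601^45}

F_{p^m} embeds in F_{p^n} iff m | n. Here 12 ∤ 45 (since 45 = 3·12 + 9 with remainder 9 ≠ 0), so F_{601^12} is not a subfield of F_{601^45}. Equivalently: if it were, the tower law would give 12 = [F_{601^12}:F_601] dividing [F_{601^45}:F_601] = 45, contradiction.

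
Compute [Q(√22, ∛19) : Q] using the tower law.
[Q(√22, ∛19) : Q] = 6

Let L = Q(√22, ∛19). Since Q(√22) ⊂ L and [Q(√22):Q] = 2, the tower law gives 2 | [L:Q]. Likewise Q(∛19) ⊂ L with [Q(∛19):Q] = 3 (because 19 is not a perfect cube), so 3 | [L:Q]. As gcd(2,3) = 1, [L:Q] is divisible by 6. Conversely L is generated over Q by √22 and ∛19, so [L:Q] ≤ 2·3 = 6. Therefore [Q(√22, ∛19) : Q] = 6.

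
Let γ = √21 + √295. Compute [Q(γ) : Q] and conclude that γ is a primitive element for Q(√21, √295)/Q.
[Q(γ) : Q] = 4 (equivalently, Q(γ) = Q(√21, √295))

Obviously Q(γ) ⊆ Q(√21, √295), and [Q(√21, √295):Q] = 4 (since 21, 295 are distinct squarefree integers > 1 with 6195 not a perfect square). To show equality we compute the minimal polynomial of γ. From γ = √21 + √295: γ^2 = 21 + 2√(6195) + 295 = 316 + 2√(6195), so γ^2 - 316 = 2√(6195); squaring, (γ^2 - 316)^2 = 4·6195, i.e. γ^4 - 632γ^2 + 99856 - 24780 = 0, i.e. γ^4 - 632γ^2 + 75076 = 0. So γ is a root of x^4 - 632x^2 + 75076. This polynomial is irreducible over Q: it has no rational root (each ±√21 ± √295 is irrational), and any factorization into two quadratics over Q would force √(6195) ∈ Q (pairing opposite roots) or √21, √295 ∈ Q (other pairings), all impossible. Hence [Q(γ):Q] = 4 = [Q(√21, √295):Q], so Q(γ) = Q(√21, √295).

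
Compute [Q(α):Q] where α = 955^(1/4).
[Q(α):Q] = 4

α is a root of x^4 - 955. By Eisenstein's criterion at the prime p = 5 (which divides the constant term 955 but p^2 = 25 does not, since 955 is squarefree), x^4 - 955 is irreducible over Q. Hence [Q(α):Q] = 4.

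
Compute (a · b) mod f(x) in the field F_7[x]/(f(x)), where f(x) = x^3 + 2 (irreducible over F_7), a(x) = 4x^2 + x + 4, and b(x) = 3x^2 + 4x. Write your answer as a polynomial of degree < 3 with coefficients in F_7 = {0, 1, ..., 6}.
a · b ≡ 2x^2 + 6x + 4 (mod f(x))

Multiply in F_7[x]: a(x)·b(x) = (4x^2 + x + 4)·(3x^2 + 4x) = 5x^4 + 5x^3 + 2x^2 + 2x. This has degree ≥ 3, so divide by f(x) over F_7: 5x^4 + 5x^3 + 2x^2 + 2x = (5x + 5)·(x^3 + 2) + (2x^2 + 6x + 4). Hence a·b ≡ 2x^2 + 6x + 4 (mod f). (F_7[x]/(f) is a field with 7^3 = 343 elements since f is irreducible of degree 3.)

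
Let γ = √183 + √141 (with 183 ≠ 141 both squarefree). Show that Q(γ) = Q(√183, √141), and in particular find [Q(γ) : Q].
[Q(γ) : Q] = 4 (equivalently, Q(γ) = Q(√183, √141))

Obviously Q(γ) ⊆ Q(√183, √141), and [Q(√183, √141):Q] = 4 (since 183, 141 are distinct squarefree integers > 1 with 25803 not a perfect square). To show equality we compute the minimal polynomial of γ. From γ = √183 + √141: γ^2 = 183 + 2√(25803) + 141 = 324 + 2√(25803), so γ^2 - 324 = 2√(25803); squaring, (γ^2 - 324)^2 = 4·25803, i.e. γ^4 - 648γ^2 + 104976 - 103212 = 0, i.e. γ^4 - 648γ^2 + 1764 = 0. So γ is a root of x^4 - 648x^2 + 1764. This polynomial is irreducible over Q: it has no rational root (each ±√183 ± √141 is irrational), and any factorization into two quadratics over Q would force √(25803) ∈ Q (pairing opposite roots) or √183, √141 ∈ Q (other pairings), all impossible. Hence [Q(γ):Q] = 4 = [Q(√183, √141):Q], so Q(γ) = Q(√183, √141).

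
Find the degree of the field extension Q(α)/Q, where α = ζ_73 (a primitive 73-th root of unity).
[Q(α):Q] = 72

The minimal polynomial of ζ_73 over Q is the 73-th cyclotomic polynomial Φ_73(x), which is irreducible over Q and has degree φ(73) = 72. Hence [Q(α):Q] = φ(73) = 72.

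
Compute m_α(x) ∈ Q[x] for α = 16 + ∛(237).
m_α(x) = x^3 - 48x^2 + 768x - 4333

Set β = α - 16 = ∛(237), so β^3 = 237. Then (α - 16)^3 - 237 = 0, i.e. α is a root of g(x) = (x - 16)^3 - 237 = x^3 - 48x^2 + 768x - 4333. Since g(x) = h(x - 16) where h(x) = x^3 - 237, and h is irreducible over Q (because 237 is not a perfect cube, so h has no rational root, and a monic cubic with no rational root is irreducible), g is also irreducible (irreducibility is preserved under the substitution x → x - 16). Hence m_α(x) = x^3 - 48x^2 + 768x - 4333.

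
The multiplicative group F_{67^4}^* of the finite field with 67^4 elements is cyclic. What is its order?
|F_{67^4}^*| = 20151120

F_{67^4} has 67^4 = 20151121 elements; its multiplicative group consists of all nonzero elements, so |F_{67^4}^*| = 20151121 - 1 = 20151120. (It is cyclic since any finite subgroup of the multiplicative group of a field is cyclic.)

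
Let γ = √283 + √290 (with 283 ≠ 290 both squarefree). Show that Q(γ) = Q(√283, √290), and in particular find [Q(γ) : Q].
[Q(γ) : Q] = 4 (equivalently, Q(γ) = Q(√283, √290))

Obviously Q(γ) ⊆ Q(√283, √290), and [Q(√283, √290):Q] = 4 (since 283, 290 are distinct squarefree integers > 1 with 82070 not a perfect square). To show equality we compute the minimal polynomial of γ. From γ = √283 + √290: γ^2 = 283 + 2√(82070) + 290 = 573 + 2√(82070), so γ^2 - 573 = 2√(82070); squaring, (γ^2 - 573)^2 = 4·82070, i.e. γ^4 - 1146γ^2 + 328329 - 328280 = 0, i.e. γ^4 - 1146γ^2 + 49 = 0. So γ is a root of x^4 - 1146x^2 + 49. This polynomial is irreducible over Q: it has no rational root (each ±√283 ± √290 is irrational), and any factorization into two quadratics over Q would force √(82070) ∈ Q (pairing opposite roots) or √283, √290 ∈ Q (other pairings), all impossible. Hence [Q(γ):Q] = 4 = [Q(√283, √290):Q], so Q(γ) = Q(√283, √290).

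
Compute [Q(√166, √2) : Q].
[Q(√166, √2) : Q] = 4

[Q(√166):Q] = 2 (min poly x^2 - 166, irreducible since 166 is squarefree > 1). For the top step, suppose √2 ∈ Q(√166), say √2 = c + d√166 with c, d ∈ Q. Squaring: 2 = c^2 + 166d^2 + 2cd√166. Since √166 ∉ Q this forces 2cd = 0. If d = 0 then √2 = c ∈ Q, contradicting 2 squarefree > 1. If c = 0 then 2 = 166d^2, so 166·2 = (166d)^2 is a perfect square in Q — but 166·2 = 332 is not a perfect square (since 166 and 2 are distinct squarefree integers). Contradiction. Hence √2 ∉ Q(√166), so x^2 - 2 stays irreducible over Q(√166) and [Q(√166, √2) : Q(√166)] = 2. By the tower law, [Q(√166, √2) : Q] = 2 · 2 = 4.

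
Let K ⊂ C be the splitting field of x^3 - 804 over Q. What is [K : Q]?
[K : Q] = 6

The roots of x^3 - 804 are ∛804, ω∛804, ω^2∛804 where ω = e^(2πi/3) is a primitive cube root of unity, so K = Q(∛804, ω). Now [Q(∛804):Q] = 3 (since 804 is not a perfect cube, x^3 - 804 is irreducible) and [Q(ω):Q] = 2. Both 2 and 3 divide [K:Q], and [K:Q] ≤ 3·2 = 6, so [K:Q] = 6. (Equivalently: Q(∛804) ⊂ R but ω ∉ R, so [K : Q(∛804)] = 2.)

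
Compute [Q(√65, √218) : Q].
[Q(√65, √218) : Q] = 4

[Q(√65):Q] = 2 (min poly x^2 - 65, irreducible since 65 is squarefree > 1). For the top step, suppose √218 ∈ Q(√65), say √218 = c + d√65 with c, d ∈ Q. Squaring: 218 = c^2 + 65d^2 + 2cd√65. Since √65 ∉ Q this forces 2cd = 0. If d = 0 then √218 = c ∈ Q, contradicting 218 squarefree > 1. If c = 0 then 218 = 65d^2, so 65·218 = (65d)^2 is a perfect square in Q — but 65·218 = 14170 is not a perfect square (since 65 and 218 are distinct squarefree integers). Contradiction. Hence √218 ∉ Q(√65), so x^2 - 218 stays irreducible over Q(√65) and [Q(√65, √218) : Q(√65)] = 2. By the tower law, [Q(√65, √218) : Q] = 2 · 2 = 4.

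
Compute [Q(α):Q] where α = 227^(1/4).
[Q(α):Q] = 4

α is a root of x^4 - 227. By Eisenstein's criterion at the prime p = 227 (which divides the constant term 227 but p^2 = 51529 does not, since 227 is squarefree), x^4 - 227 is irreducible over Q. Hence [Q(α):Q] = 4.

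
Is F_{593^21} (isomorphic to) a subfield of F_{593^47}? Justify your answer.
No: F_{593^21} is not a subfield of F_{593^47}

F_{p^m} embeds in F_{p^n} iff m | n. Here 21 ∤ 47 (since 47 = 2·21 + 5 with remainder 5 ≠ 0), so F_{593^21} is not a subfield of F_{593^47}. Equivalently: if it were, the tower law would give 21 = [F_{593^21}:F_593] dividing [F_{593^47}:F_593] = 47, contradiction.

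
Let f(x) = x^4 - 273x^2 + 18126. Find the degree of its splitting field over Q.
[K : Q] = 4

Solving the quadratic in x^2: x^2 = (273 ± √(273^2 - 4·18126))/2 = (273 ± √2025)/2 = (273 ± 45)/2, giving x^2 = 159 or x^2 = 114. So f(x) = (x^2 - 159)(x^2 - 114) and the roots of f are ±√159, ±√114. Hence the splitting field is K = Q(√159, √114). Since 159 and 114 are distinct squarefree integers > 1, their product 18126 is not a perfect square, so √114 ∉ Q(√159). By the tower law [K:Q] = [Q(√159,√114):Q(√159)] · [Q(√159):Q] = 2 · 2 = 4.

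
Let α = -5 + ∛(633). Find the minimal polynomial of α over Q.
m_α(x) = x^3 + 15x^2 + 75x - 508

Set β = α + 5 = ∛(633), so β^3 = 633. Then (α + 5)^3 - 633 = 0, i.e. α is a root of g(x) = (x + 5)^3 - 633 = x^3 + 15x^2 + 75x - 508. Since g(x) = h(x + 5) where h(x) = x^3 - 633, and h is irreducible over Q (because 633 is not a perfect cube, so h has no rational root, and a monic cubic with no rational root is irreducible), g is also irreducible (irreducibility is preserved under the substitution x → x + 5). Hence m_α(x) = x^3 + 15x^2 + 75x - 508.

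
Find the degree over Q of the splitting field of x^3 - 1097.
[K : Q] = 6

The roots of x^3 - 1097 are ∛1097, ω∛1097, ω^2∛1097 where ω = e^(2πi/3) is a primitive cube root of unity, so K = Q(∛1097, ω). Now [Q(∛1097):Q] = 3 (since 1097 is not a perfect cube, x^3 - 1097 is irreducible) and [Q(ω):Q] = 2. Both 2 and 3 divide [K:Q], and [K:Q] ≤ 3·2 = 6, so [K:Q] = 6. (Equivalently: Q(∛1097) ⊂ R but ω ∉ R, so [K : Q(∛1097)] = 2.)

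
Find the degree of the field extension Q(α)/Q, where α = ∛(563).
[Q(α):Q] = 3

The minimal polynomial of α is x^3 - 563, irreducible over Q since 563 is not a perfect cube (so x^3 - 563 has no rational root). Hence [Q(α):Q] = deg(m_α) = 3.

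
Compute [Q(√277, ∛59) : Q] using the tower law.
[Q(√277, ∛59) : Q] = 6

Let L = Q(√277, ∛59). Since Q(√277) ⊂ L and [Q(√277):Q] = 2, the tower law gives 2 | [L:Q]. Likewise Q(∛59) ⊂ L with [Q(∛59):Q] = 3 (because 59 is not a perfect cube), so 3 | [L:Q]. As gcd(2,3) = 1, [L:Q] is divisible by 6. Conversely L is generated over Q by √277 and ∛59, so [L:Q] ≤ 2·3 = 6. Therefore [Q(√277, ∛59) : Q] = 6.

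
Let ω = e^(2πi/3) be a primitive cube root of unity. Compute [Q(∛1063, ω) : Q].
[Q(∛1063, ω) : Q] = 6

[Q(∛1063):Q] = 3 (min poly x^3 - 1063, irreducible since 1063 is not a perfect cube). [Q(ω):Q] = 2 (min poly x^2 + x + 1). Since Q(∛1063) ⊂ R and ω ∉ R, we have ω ∉ Q(∛1063), so x^2 + x + 1 remains irreducible over Q(∛1063) and [Q(∛1063, ω) : Q(∛1063)] = 2. By the tower law, [Q(∛1063, ω) : Q] = 3 · 2 = 6. (In fact Q(∛1063, ω) is the splitting field of x^3 - 1063 over Q.)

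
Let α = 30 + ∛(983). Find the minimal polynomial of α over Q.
m_α(x) = x^3 - 90x^2 + 2700x - 27983

Set β = α - 30 = ∛(983), so β^3 = 983. Then (α - 30)^3 - 983 = 0, i.e. α is a root of g(x) = (x - 30)^3 - 983 = x^3 - 90x^2 + 2700x - 27983. Since g(x) = h(x - 30) where h(x) = x^3 - 983, and h is irreducible over Q (because 983 is not a perfect cube, so h has no rational root, and a monic cubic with no rational root is irreducible), g is also irreducible (irreducibility is preserved under the substitution x → x - 30). Hence m_α(x) = x^3 - 90x^2 + 2700x - 27983.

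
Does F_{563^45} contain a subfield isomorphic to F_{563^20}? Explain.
No: F_{563^20} is not a subfield of F_{563^45}

F_{p^m} embeds in F_{p^n} iff m | n. Here 20 ∤ 45 (since 45 = 2·20 + 5 with remainder 5 ≠ 0), so F_{563^20} is not a subfield of F_{563^45}. Equivalently: if it were, the tower law would give 20 = [F_{563^20}:F_563] dividing [F_{563^45}:F_563] = 45, contradiction.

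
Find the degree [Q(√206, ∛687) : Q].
[Q(√206, ∛687) : Q] = 6

Let L = Q(√206, ∛687). Since Q(√206) ⊂ L and [Q(√206):Q] = 2, the tower law gives 2 | [L:Q]. Likewise Q(∛687) ⊂ L with [Q(∛687):Q] = 3 (because 687 is not a perfect cube), so 3 | [L:Q]. As gcd(2,3) = 1, [L:Q] is divisible by 6. Conversely L is generated over Q by √206 and ∛687, so [L:Q] ≤ 2·3 = 6. Therefore [Q(√206, ∛687) : Q] = 6.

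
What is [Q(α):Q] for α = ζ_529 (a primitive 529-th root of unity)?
[Q(α):Q] = 506

The minimal polynomial of ζ_529 over Q is the 529-th cyclotomic polynomial Φ_529(x), which is irreducible over Q and has degree φ(529) = 506. Hence [Q(α):Q] = φ(529) = 506.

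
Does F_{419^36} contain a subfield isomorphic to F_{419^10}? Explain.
No: F_{419^10} is not a subfield of F_{419^36}

F_{p^m} embeds in F_{p^n} iff m | n. Here 10 ∤ 36 (since 36 = 3·10 + 6 with remainder 6 ≠ 0), so F_{419^10} is not a subfield of F_{419^36}. Equivalently: if it were, the tower law would give 10 = [F_{419^10}:F_419] dividing [F_{419^36}:F_419] = 36, contradiction.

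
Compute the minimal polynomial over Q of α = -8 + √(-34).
m_α(x) = x^2 + 16x + 98

From α + 8 = √(-34), squaring gives (α + 8)^2 = -34, i.e. α^2 + 16α + 64 = -34, so α^2 + 16α + 98 = 0. The discriminant of x^2 + 16x + 98 is (16)^2 - 4·(98) = 256 - 392 = -136, and 4·(-34) is not a perfect square in Q since -34 is squarefree and ≠ 1. Hence x^2 + 16x + 98 is irreducible over Q and is the minimal polynomial of α.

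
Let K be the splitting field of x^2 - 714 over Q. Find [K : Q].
[K : Q] = 2

f(x) = x^2 - 714 factors as (x - √714)(x + √714). The splitting field is K = Q(√714). Since 714 is squarefree and > 1, it is not a perfect square, so x^2 - 714 is irreducible over Q and [Q(√714) : Q] = 2. Hence [K : Q] = 2.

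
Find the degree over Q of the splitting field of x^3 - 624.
[K : Q] = 6

The roots of x^3 - 624 are ∛624, ω∛624, ω^2∛624 where ω = e^(2πi/3) is a primitive cube root of unity, so K = Q(∛624, ω). Now [Q(∛624):Q] = 3 (since 624 is not a perfect cube, x^3 - 624 is irreducible) and [Q(ω):Q] = 2. Both 2 and 3 divide [K:Q], and [K:Q] ≤ 3·2 = 6, so [K:Q] = 6. (Equivalently: Q(∛624) ⊂ R but ω ∉ R, so [K : Q(∛624)] = 2.)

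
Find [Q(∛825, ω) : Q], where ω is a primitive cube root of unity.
[Q(∛825, ω) : Q] = 6

[Q(∛825):Q] = 3 (min poly x^3 - 825, irreducible since 825 is not a perfect cube). [Q(ω):Q] = 2 (min poly x^2 + x + 1). Since Q(∛825) ⊂ R and ω ∉ R, we have ω ∉ Q(∛825), so x^2 + x + 1 remains irreducible over Q(∛825) and [Q(∛825, ω) : Q(∛825)] = 2. By the tower law, [Q(∛825, ω) : Q] = 3 · 2 = 6. (In fact Q(∛825, ω) is the splitting field of x^3 - 825 over Q.)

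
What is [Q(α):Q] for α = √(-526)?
[Q(α):Q] = 2

[Q(α):Q] equals the degree of the minimal polynomial of α. Here α^2 = -526 and x^2 + 526 is irreducible (d = -526 is squarefree, ≠ 1, hence not a square), so deg(m_α) = 2. Thus [Q(α):Q] = 2.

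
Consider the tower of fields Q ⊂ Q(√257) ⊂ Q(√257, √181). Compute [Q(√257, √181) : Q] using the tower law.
[Q(√257, √181) : Q] = 4

[Q(√257):Q] = 2 (min poly x^2 - 257, irreducible since 257 is squarefree > 1). For the top step, suppose √181 ∈ Q(√257), say √181 = c + d√257 with c, d ∈ Q. Squaring: 181 = c^2 + 257d^2 + 2cd√257. Since √257 ∉ Q this forces 2cd = 0. If d = 0 then √181 = c ∈ Q, contradicting 181 squarefree > 1. If c = 0 then 181 = 257d^2, so 257·181 = (257d)^2 is a perfect square in Q — but 257·181 = 46517 is not a perfect square (since 257 and 181 are distinct squarefree integers). Contradiction. Hence √181 ∉ Q(√257), so x^2 - 181 stays irreducible over Q(√257) and [Q(√257, √181) : Q(√257)] = 2. By the tower law, [Q(√257, √181) : Q] = 2 · 2 = 4.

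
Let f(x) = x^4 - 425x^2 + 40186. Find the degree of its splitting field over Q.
[K : Q] = 4

Solving the quadratic in x^2: x^2 = (425 ± √(425^2 - 4·40186))/2 = (425 ± √19881)/2 = (425 ± 141)/2, giving x^2 = 142 or x^2 = 283. So f(x) = (x^2 - 142)(x^2 - 283) and the roots of f are ±√142, ±√283. Hence the splitting field is K = Q(√142, √283). Since 142 and 283 are distinct squarefree integers > 1, their product 40186 is not a perfect square, so √283 ∉ Q(√142). By the tower law [K:Q] = [Q(√142,√283):Q(√142)] · [Q(√142):Q] = 2 · 2 = 4.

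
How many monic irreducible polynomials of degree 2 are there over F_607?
There are 183921 monic irreducible polynomials of degree 2 over F_607

Each element of F_{607^2} that lies in no proper subfield is a root of exactly one monic irreducible of degree 2 over F_607, and each such polynomial has 2 distinct roots in F_{607^2}. By Möbius inversion the count is N_607(2) = (1/2) Σ_{d|2} μ(2/d) · 607^d = (1/2)(μ(2)·607^1 + μ(1)·607^2) = 367842/2 = 183921.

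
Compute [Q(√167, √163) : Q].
[Q(√167, √163) : Q] = 4

[Q(√167):Q] = 2 (min poly x^2 - 167, irreducible since 167 is squarefree > 1). For the top step, suppose √163 ∈ Q(√167), say √163 = c + d√167 with c, d ∈ Q. Squaring: 163 = c^2 + 167d^2 + 2cd√167. Since √167 ∉ Q this forces 2cd = 0. If d = 0 then √163 = c ∈ Q, contradicting 163 squarefree > 1. If c = 0 then 163 = 167d^2, so 167·163 = (167d)^2 is a perfect square in Q — but 167·163 = 27221 is not a perfect square (since 167 and 163 are distinct squarefree integers). Contradiction. Hence √163 ∉ Q(√167), so x^2 - 163 stays irreducible over Q(√167) and [Q(√167, √163) : Q(√167)] = 2. By the tower law, [Q(√167, √163) : Q] = 2 · 2 = 4.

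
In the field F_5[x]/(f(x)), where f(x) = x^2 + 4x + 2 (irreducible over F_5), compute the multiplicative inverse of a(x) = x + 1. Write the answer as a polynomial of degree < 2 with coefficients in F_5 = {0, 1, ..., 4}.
a(x)^(-1) ≡ x + 3 (mod f(x))

Since f is irreducible over F_5, F_5[x]/(f) is a field and a(x) ≠ 0 has an inverse. Apply the extended Euclidean algorithm to f(x) and a(x) in F_5[x]: f(x) = (x + 3)·a(x) + (4). The last nonzero remainder is the constant 4 = gcd(f, a) in F_5. Back-substituting through the division chain expresses 4 = s(x)·a(x) + t(x)·f(x) with s(x) ≡ 4x + 2 (mod f), so (4x + 2)·a(x) ≡ 4 (mod f). Multiplying by 4^(-1) ≡ 4 in F_5 gives a(x)^(-1) ≡ 4·(4x + 2) ≡ x + 3 (mod f). Check: (x + 1)·(x + 3) = x^2 + 4x + 3 ≡ 1 (mod x^2 + 4x + 2).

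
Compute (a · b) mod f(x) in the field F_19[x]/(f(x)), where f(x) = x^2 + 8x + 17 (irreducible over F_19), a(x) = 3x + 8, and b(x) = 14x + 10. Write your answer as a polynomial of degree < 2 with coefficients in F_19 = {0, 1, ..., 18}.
a · b ≡ 15x + 12 (mod f(x))

Multiply in F_19[x]: a(x)·b(x) = (3x + 8)·(14x + 10) = 4x^2 + 9x + 4. This has degree ≥ 2, so divide by f(x) over F_19: 4x^2 + 9x + 4 = (4)·(x^2 + 8x + 17) + (15x + 12). Hence a·b ≡ 15x + 12 (mod f). (F_19[x]/(f) is a field with 19^2 = 361 elements since f is irreducible of degree 2.)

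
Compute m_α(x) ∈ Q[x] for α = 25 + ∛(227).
m_α(x) = x^3 - 75x^2 + 1875x - 15852

Set β = α - 25 = ∛(227), so β^3 = 227. Then (α - 25)^3 - 227 = 0, i.e. α is a root of g(x) = (x - 25)^3 - 227 = x^3 - 75x^2 + 1875x - 15852. Since g(x) = h(x - 25) where h(x) = x^3 - 227, and h is irreducible over Q (because 227 is not a perfect cube, so h has no rational root, and a monic cubic with no rational root is irreducible), g is also irreducible (irreducibility is preserved under the substitution x → x - 25). Hence m_α(x) = x^3 - 75x^2 + 1875x - 15852.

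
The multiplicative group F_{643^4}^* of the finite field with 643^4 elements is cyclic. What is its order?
|F_{643^4}^*| = 170940075600

F_{643^4} has 643^4 = 170940075601 elements; its multiplicative group consists of all nonzero elements, so |F_{643^4}^*| = 170940075601 - 1 = 170940075600. (It is cyclic since any finite subgroup of the multiplicative group of a field is cyclic.)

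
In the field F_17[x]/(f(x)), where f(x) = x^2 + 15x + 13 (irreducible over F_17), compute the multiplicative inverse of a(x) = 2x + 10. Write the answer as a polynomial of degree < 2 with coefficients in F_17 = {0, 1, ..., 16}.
a(x)^(-1) ≡ 3x + 13 (mod f(x))

Since f is irreducible over F_17, F_17[x]/(f) is a field and a(x) ≠ 0 has an inverse. Apply the extended Euclidean algorithm to f(x) and a(x) in F_17[x]: f(x) = (9x + 5)·a(x) + (14). The last nonzero remainder is the constant 14 = gcd(f, a) in F_17. Back-substituting through the division chain expresses 14 = s(x)·a(x) + t(x)·f(x) with s(x) ≡ 8x + 12 (mod f), so (8x + 12)·a(x) ≡ 14 (mod f). Multiplying by 14^(-1) ≡ 11 in F_17 gives a(x)^(-1) ≡ 11·(8x + 12) ≡ 3x + 13 (mod f). Check: (2x + 10)·(3x + 13) = 6x^2 + 5x + 11 ≡ 1 (mod x^2 + 15x + 13).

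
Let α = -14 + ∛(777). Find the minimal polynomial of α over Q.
m_α(x) = x^3 + 42x^2 + 588x + 1967

Set β = α + 14 = ∛(777), so β^3 = 777. Then (α + 14)^3 - 777 = 0, i.e. α is a root of g(x) = (x + 14)^3 - 777 = x^3 + 42x^2 + 588x + 1967. Since g(x) = h(x + 14) where h(x) = x^3 - 777, and h is irreducible over Q (because 777 is not a perfect cube, so h has no rational root, and a monic cubic with no rational root is irreducible), g is also irreducible (irreducibility is preserved under the substitution x → x + 14). Hence m_α(x) = x^3 + 42x^2 + 588x + 1967.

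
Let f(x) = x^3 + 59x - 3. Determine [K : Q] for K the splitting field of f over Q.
[K : Q] = 6

By the rational root test, any rational root of the monic integer polynomial f(x) = x^3 + 59x - 3 must be an integer dividing the constant term -3, i.e. one of ±{1, 3}. Evaluating: f(1) = 57, f(-1) = -63, f(3) = 201, f(-3) = -207; none is 0, so f has no rational root and is therefore irreducible over Q (a cubic with no linear factor over a field is irreducible). For an irreducible cubic, the Galois group is A_3 or S_3 according as the discriminant disc(f) = -4a^3 - 27b^2 = -4·(59)^3 - 27·(-3)^2 = -821759 is or is not a square in Q. Here disc(f) = -821759 is not a perfect square in Q, so the Galois group of f over Q is not contained in A_3 and must be all of S_3. The splitting field has degree |S_3| = 6 over Q, so [K : Q] = 6.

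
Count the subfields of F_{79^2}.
F_{79^2} has 2 subfields

The subfields of F_{p^n} are exactly the fields F_{p^d} for d | n (each is the fixed field of the unique index-d subgroup of Gal(F_{p^n}/F_p) ≅ Z/nZ). The divisors of n = 2 are {1, 2}, giving 2 subfields: F_{79^1}, F_{79^2}.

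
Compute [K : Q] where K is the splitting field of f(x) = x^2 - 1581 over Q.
[K : Q] = 2

f(x) = x^2 - 1581 factors as (x - √1581)(x + √1581). The splitting field is K = Q(√1581). Since 1581 is squarefree and > 1, it is not a perfect square, so x^2 - 1581 is irreducible over Q and [Q(√1581) : Q] = 2. Hence [K : Q] = 2.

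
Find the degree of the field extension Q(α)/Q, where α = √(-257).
[Q(α):Q] = 2

[Q(α):Q] equals the degree of the minimal polynomial of α. Here α^2 = -257 and x^2 + 257 is irreducible (d = -257 is squarefree, ≠ 1, hence not a square), so deg(m_α) = 2. Thus [Q(α):Q] = 2.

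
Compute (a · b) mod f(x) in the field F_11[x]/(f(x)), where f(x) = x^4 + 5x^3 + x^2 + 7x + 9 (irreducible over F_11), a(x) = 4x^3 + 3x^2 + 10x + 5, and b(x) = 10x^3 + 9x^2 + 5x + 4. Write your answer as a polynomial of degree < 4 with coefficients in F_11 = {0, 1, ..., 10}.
a · b ≡ x^3 + 7x^2 + x + 1 (mod f(x))

Multiply in F_11[x]: a(x)·b(x) = (4x^3 + 3x^2 + 10x + 5)·(10x^3 + 9x^2 + 5x + 4) = 7x^6 + 4x^4 + 6x^3 + 8x^2 + 10x + 9. This has degree ≥ 4, so divide by f(x) over F_11: 7x^6 + 4x^4 + 6x^3 + 8x^2 + 10x + 9 = (7x^2 + 9x + 7)·(x^4 + 5x^3 + x^2 + 7x + 9) + (x^3 + 7x^2 + x + 1). Hence a·b ≡ x^3 + 7x^2 + x + 1 (mod f). (F_11[x]/(f) is a field with 11^4 = 14641 elements since f is irreducible of degree 4.)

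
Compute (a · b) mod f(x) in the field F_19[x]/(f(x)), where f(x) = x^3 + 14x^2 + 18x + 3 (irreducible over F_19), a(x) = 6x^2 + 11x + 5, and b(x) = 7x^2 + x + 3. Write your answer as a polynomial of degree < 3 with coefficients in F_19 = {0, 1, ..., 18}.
a · b ≡ 13x^2 + 15x + 10 (mod f(x))

Multiply in F_19[x]: a(x)·b(x) = (6x^2 + 11x + 5)·(7x^2 + x + 3) = 4x^4 + 7x^3 + 7x^2 + 15. This has degree ≥ 3, so divide by f(x) over F_19: 4x^4 + 7x^3 + 7x^2 + 15 = (4x + 8)·(x^3 + 14x^2 + 18x + 3) + (13x^2 + 15x + 10). Hence a·b ≡ 13x^2 + 15x + 10 (mod f). (F_19[x]/(f) is a field with 19^3 = 6859 elements since f is irreducible of degree 3.)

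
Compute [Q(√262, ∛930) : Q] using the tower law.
[Q(√262, ∛930) : Q] = 6

Let L = Q(√262, ∛930). Since Q(√262) ⊂ L and [Q(√262):Q] = 2, the tower law gives 2 | [L:Q]. Likewise Q(∛930) ⊂ L with [Q(∛930):Q] = 3 (because 930 is not a perfect cube), so 3 | [L:Q]. As gcd(2,3) = 1, [L:Q] is divisible by 6. Conversely L is generated over Q by √262 and ∛930, so [L:Q] ≤ 2·3 = 6. Therefore [Q(√262, ∛930) : Q] = 6.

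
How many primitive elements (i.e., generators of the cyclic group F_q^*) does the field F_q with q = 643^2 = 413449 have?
There are φ(413448) = 111936 primitive elements

F_q^* is cyclic of order q - 1 = 413448. A cyclic group of order m has exactly φ(m) generators. Here m = 413448 = 2^3 · 3 · 7 · 23 · 107, so the number of primitive elements is φ(413448) = 111936.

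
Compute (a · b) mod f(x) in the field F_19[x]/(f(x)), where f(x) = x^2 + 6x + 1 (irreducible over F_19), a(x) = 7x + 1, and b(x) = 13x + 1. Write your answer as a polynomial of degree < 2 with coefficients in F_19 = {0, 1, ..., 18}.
a · b ≡ 6x + 5 (mod f(x))

Multiply in F_19[x]: a(x)·b(x) = (7x + 1)·(13x + 1) = 15x^2 + x + 1. This has degree ≥ 2, so divide by f(x) over F_19: 15x^2 + x + 1 = (15)·(x^2 + 6x + 1) + (6x + 5). Hence a·b ≡ 6x + 5 (mod f). (F_19[x]/(f) is a field with 19^2 = 361 elements since f is irreducible of degree 2.)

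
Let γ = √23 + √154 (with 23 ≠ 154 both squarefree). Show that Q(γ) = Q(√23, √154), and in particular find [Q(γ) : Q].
[Q(γ) : Q] = 4 (equivalently, Q(γ) = Q(√23, √154))

Obviously Q(γ) ⊆ Q(√23, √154), and [Q(√23, √154):Q] = 4 (since 23, 154 are distinct squarefree integers > 1 with 3542 not a perfect square). To show equality we compute the minimal polynomial of γ. From γ = √23 + √154: γ^2 = 23 + 2√(3542) + 154 = 177 + 2√(3542), so γ^2 - 177 = 2√(3542); squaring, (γ^2 - 177)^2 = 4·3542, i.e. γ^4 - 354γ^2 + 31329 - 14168 = 0, i.e. γ^4 - 354γ^2 + 17161 = 0. So γ is a root of x^4 - 354x^2 + 17161. This polynomial is irreducible over Q: it has no rational root (each ±√23 ± √154 is irrational), and any factorization into two quadratics over Q would force √(3542) ∈ Q (pairing opposite roots) or √23, √154 ∈ Q (other pairings), all impossible. Hence [Q(γ):Q] = 4 = [Q(√23, √154):Q], so Q(γ) = Q(√23, √154).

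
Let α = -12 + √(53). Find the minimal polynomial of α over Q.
m_α(x) = x^2 + 24x + 91

From α + 12 = √(53), squaring gives (α + 12)^2 = 53, i.e. α^2 + 24α + 144 = 53, so α^2 + 24α + 91 = 0. The discriminant of x^2 + 24x + 91 is (24)^2 - 4·(91) = 576 - 364 = 212, and 4·(53) is not a perfect square in Q since 53 is squarefree and ≠ 1. Hence x^2 + 24x + 91 is irreducible over Q and is the minimal polynomial of α.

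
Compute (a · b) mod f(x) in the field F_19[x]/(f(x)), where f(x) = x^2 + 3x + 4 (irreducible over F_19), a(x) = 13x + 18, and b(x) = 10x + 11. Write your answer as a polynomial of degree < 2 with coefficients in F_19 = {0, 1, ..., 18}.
a · b ≡ 9x + 1 (mod f(x))

Multiply in F_19[x]: a(x)·b(x) = (13x + 18)·(10x + 11) = 16x^2 + 8. This has degree ≥ 2, so divide by f(x) over F_19: 16x^2 + 8 = (16)·(x^2 + 3x + 4) + (9x + 1). Hence a·b ≡ 9x + 1 (mod f). (F_19[x]/(f) is a field with 19^2 = 361 elements since f is irreducible of degree 2.)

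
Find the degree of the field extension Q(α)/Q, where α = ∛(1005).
[Q(α):Q] = 3

The minimal polynomial of α is x^3 - 1005, irreducible over Q since 1005 is not a perfect cube (so x^3 - 1005 has no rational root). Hence [Q(α):Q] = deg(m_α) = 3.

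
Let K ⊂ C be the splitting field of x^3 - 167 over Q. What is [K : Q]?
[K : Q] = 6

The roots of x^3 - 167 are ∛167, ω∛167, ω^2∛167 where ω = e^(2πi/3) is a primitive cube root of unity, so K = Q(∛167, ω). Now [Q(∛167):Q] = 3 (since 167 is not a perfect cube, x^3 - 167 is irreducible) and [Q(ω):Q] = 2. Both 2 and 3 divide [K:Q], and [K:Q] ≤ 3·2 = 6, so [K:Q] = 6. (Equivalently: Q(∛167) ⊂ R but ω ∉ R, so [K : Q(∛167)] = 2.)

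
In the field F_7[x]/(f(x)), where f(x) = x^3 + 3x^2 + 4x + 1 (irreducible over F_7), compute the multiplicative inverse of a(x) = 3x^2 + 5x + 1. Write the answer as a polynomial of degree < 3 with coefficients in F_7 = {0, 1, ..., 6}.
a(x)^(-1) ≡ 4x^2 + 4x + 4 (mod f(x))

Since f is irreducible over F_7, F_7[x]/(f) is a field and a(x) ≠ 0 has an inverse. Apply the extended Euclidean algorithm to f(x) and a(x) in F_7[x]: f(x) = (5x + 2)·a(x) + (3x + 6);  a(x) = (x + 2)·(3x + 6) + (3). The last nonzero remainder is the constant 3 = gcd(f, a) in F_7. Back-substituting through the division chain expresses 3 = s(x)·a(x) + t(x)·f(x) with s(x) ≡ 5x^2 + 5x + 5 (mod f), so (5x^2 + 5x + 5)·a(x) ≡ 3 (mod f). Multiplying by 3^(-1) ≡ 5 in F_7 gives a(x)^(-1) ≡ 5·(5x^2 + 5x + 5) ≡ 4x^2 + 4x + 4 (mod f). Check: (3x^2 + 5x + 1)·(4x^2 + 4x + 4) = 5x^4 + 4x^3 + x^2 + 3x + 4 ≡ 1 (mod x^3 + 3x^2 + 4x + 1).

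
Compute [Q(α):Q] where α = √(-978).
[Q(α):Q] = 2

[Q(α):Q] equals the degree of the minimal polynomial of α. Here α^2 = -978 and x^2 + 978 is irreducible (d = -978 is squarefree, ≠ 1, hence not a square), so deg(m_α) = 2. Thus [Q(α):Q] = 2.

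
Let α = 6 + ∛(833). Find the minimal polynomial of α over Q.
m_α(x) = x^3 - 18x^2 + 108x - 1049

Set β = α - 6 = ∛(833), so β^3 = 833. Then (α - 6)^3 - 833 = 0, i.e. α is a root of g(x) = (x - 6)^3 - 833 = x^3 - 18x^2 + 108x - 1049. Since g(x) = h(x - 6) where h(x) = x^3 - 833, and h is irreducible over Q (because 833 is not a perfect cube, so h has no rational root, and a monic cubic with no rational root is irreducible), g is also irreducible (irreducibility is preserved under the substitution x → x - 6). Hence m_α(x) = x^3 - 18x^2 + 108x - 1049.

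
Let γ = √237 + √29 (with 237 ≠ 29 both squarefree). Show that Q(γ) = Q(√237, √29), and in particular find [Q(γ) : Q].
[Q(γ) : Q] = 4 (equivalently, Q(γ) = Q(√237, √29))

Obviously Q(γ) ⊆ Q(√237, √29), and [Q(√237, √29):Q] = 4 (since 237, 29 are distinct squarefree integers > 1 with 6873 not a perfect square). To show equality we compute the minimal polynomial of γ. From γ = √237 + √29: γ^2 = 237 + 2√(6873) + 29 = 266 + 2√(6873), so γ^2 - 266 = 2√(6873); squaring, (γ^2 - 266)^2 = 4·6873, i.e. γ^4 - 532γ^2 + 70756 - 27492 = 0, i.e. γ^4 - 532γ^2 + 43264 = 0. So γ is a root of x^4 - 532x^2 + 43264. This polynomial is irreducible over Q: it has no rational root (each ±√237 ± √29 is irrational), and any factorization into two quadratics over Q would force √(6873) ∈ Q (pairing opposite roots) or √237, √29 ∈ Q (other pairings), all impossible. Hence [Q(γ):Q] = 4 = [Q(√237, √29):Q], so Q(γ) = Q(√237, √29).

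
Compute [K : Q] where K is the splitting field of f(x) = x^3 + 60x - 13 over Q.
[K : Q] = 6

By the rational root test, any rational root of the monic integer polynomial f(x) = x^3 + 60x - 13 must be an integer dividing the constant term -13, i.e. one of ±{1, 13}. Evaluating: f(1) = 48, f(-1) = -74, f(13) = 2964, f(-13) = -2990; none is 0, so f has no rational root and is therefore irreducible over Q (a cubic with no linear factor over a field is irreducible). For an irreducible cubic, the Galois group is A_3 or S_3 according as the discriminant disc(f) = -4a^3 - 27b^2 = -4·(60)^3 - 27·(-13)^2 = -868563 is or is not a square in Q. Here disc(f) = -868563 is not a perfect square in Q, so the Galois group of f over Q is not contained in A_3 and must be all of S_3. The splitting field has degree |S_3| = 6 over Q, so [K : Q] = 6.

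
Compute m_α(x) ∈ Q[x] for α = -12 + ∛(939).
m_α(x) = x^3 + 36x^2 + 432x + 789

Set β = α + 12 = ∛(939), so β^3 = 939. Then (α + 12)^3 - 939 = 0, i.e. α is a root of g(x) = (x + 12)^3 - 939 = x^3 + 36x^2 + 432x + 789. Since g(x) = h(x + 12) where h(x) = x^3 - 939, and h is irreducible over Q (because 939 is not a perfect cube, so h has no rational root, and a monic cubic with no rational root is irreducible), g is also irreducible (irreducibility is preserved under the substitution x → x + 12). Hence m_α(x) = x^3 + 36x^2 + 432x + 789.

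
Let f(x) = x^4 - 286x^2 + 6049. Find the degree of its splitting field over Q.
[K : Q] = 4

Solving the quadratic in x^2: x^2 = (286 ± √(286^2 - 4·6049))/2 = (286 ± √57600)/2 = (286 ± 240)/2, giving x^2 = 23 or x^2 = 263. So f(x) = (x^2 - 23)(x^2 - 263) and the roots of f are ±√23, ±√263. Hence the splitting field is K = Q(√23, √263). Since 23 and 263 are distinct squarefree integers > 1, their product 6049 is not a perfect square, so √263 ∉ Q(√23). By the tower law [K:Q] = [Q(√23,√263):Q(√23)] · [Q(√23):Q] = 2 · 2 = 4.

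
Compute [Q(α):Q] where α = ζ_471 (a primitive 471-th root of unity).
[Q(α):Q] = 312

The minimal polynomial of ζ_471 over Q is the 471-th cyclotomic polynomial Φ_471(x), which is irreducible over Q and has degree φ(471) = 312. Hence [Q(α):Q] = φ(471) = 312.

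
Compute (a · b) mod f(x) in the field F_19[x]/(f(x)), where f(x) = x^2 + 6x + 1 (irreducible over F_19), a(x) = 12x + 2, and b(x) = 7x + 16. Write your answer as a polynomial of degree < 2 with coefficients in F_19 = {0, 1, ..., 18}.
a · b ≡ 6x + 5 (mod f(x))

Multiply in F_19[x]: a(x)·b(x) = (12x + 2)·(7x + 16) = 8x^2 + 16x + 13. This has degree ≥ 2, so divide by f(x) over F_19: 8x^2 + 16x + 13 = (8)·(x^2 + 6x + 1) + (6x + 5). Hence a·b ≡ 6x + 5 (mod f). (F_19[x]/(f) is a field with 19^2 = 361 elements since f is irreducible of degree 2.)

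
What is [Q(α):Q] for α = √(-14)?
[Q(α):Q] = 2

[Q(α):Q] equals the degree of the minimal polynomial of α. Here α^2 = -14 and x^2 + 14 is irreducible (d = -14 is squarefree, ≠ 1, hence not a square), so deg(m_α) = 2. Thus [Q(α):Q] = 2.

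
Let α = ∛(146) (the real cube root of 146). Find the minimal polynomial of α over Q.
m_α(x) = x^3 - 146

α satisfies α^3 = 146, so x^3 - 146 annihilates α. By the rational root test, a rational root p/q (in lowest terms) of x^3 - 146 would satisfy p^3 = 146 q^3, forcing q = 1 and p^3 = 146; but 146 is not a perfect cube, contradiction. A monic cubic over Q with no rational root is irreducible (any nontrivial factorization would include a linear factor). Hence x^3 - 146 is the minimal polynomial of α, and in particular [Q(α):Q] = 3.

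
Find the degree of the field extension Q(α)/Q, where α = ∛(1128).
[Q(α):Q] = 3

The minimal polynomial of α is x^3 - 1128, irreducible over Q since 1128 is not a perfect cube (so x^3 - 1128 has no rational root). Hence [Q(α):Q] = deg(m_α) = 3.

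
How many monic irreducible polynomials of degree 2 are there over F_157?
There are 12246 monic irreducible polynomials of degree 2 over F_157

Each element of F_{157^2} that lies in no proper subfield is a root of exactly one monic irreducible of degree 2 over F_157, and each such polynomial has 2 distinct roots in F_{157^2}. By Möbius inversion the count is N_157(2) = (1/2) Σ_{d|2} μ(2/d) · 157^d = (1/2)(μ(2)·157^1 + μ(1)·157^2) = 24492/2 = 12246.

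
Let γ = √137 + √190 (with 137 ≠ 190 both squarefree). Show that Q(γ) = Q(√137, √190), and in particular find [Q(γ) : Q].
[Q(γ) : Q] = 4 (equivalently, Q(γ) = Q(√137, √190))

Obviously Q(γ) ⊆ Q(√137, √190), and [Q(√137, √190):Q] = 4 (since 137, 190 are distinct squarefree integers > 1 with 26030 not a perfect square). To show equality we compute the minimal polynomial of γ. From γ = √137 + √190: γ^2 = 137 + 2√(26030) + 190 = 327 + 2√(26030), so γ^2 - 327 = 2√(26030); squaring, (γ^2 - 327)^2 = 4·26030, i.e. γ^4 - 654γ^2 + 106929 - 104120 = 0, i.e. γ^4 - 654γ^2 + 2809 = 0. So γ is a root of x^4 - 654x^2 + 2809. This polynomial is irreducible over Q: it has no rational root (each ±√137 ± √190 is irrational), and any factorization into two quadratics over Q would force √(26030) ∈ Q (pairing opposite roots) or √137, √190 ∈ Q (other pairings), all impossible. Hence [Q(γ):Q] = 4 = [Q(√137, √190):Q], so Q(γ) = Q(√137, √190).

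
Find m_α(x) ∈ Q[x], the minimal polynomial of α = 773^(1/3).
m_α(x) = x^3 - 773

α satisfies α^3 = 773, so x^3 - 773 annihilates α. By the rational root test, a rational root p/q (in lowest terms) of x^3 - 773 would satisfy p^3 = 773 q^3, forcing q = 1 and p^3 = 773; but 773 is not a perfect cube, contradiction. A monic cubic over Q with no rational root is irreducible (any nontrivial factorization would include a linear factor). Hence x^3 - 773 is the minimal polynomial of α, and in particular [Q(α):Q] = 3.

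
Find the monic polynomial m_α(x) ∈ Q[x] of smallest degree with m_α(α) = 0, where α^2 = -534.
m_α(x) = x^2 + 534

α satisfies α^2 + 534 = 0, so x^2 + 534 annihilates α. Since d = -534 is squarefree and ≠ 1, it is not a perfect square in Q, so x^2 + 534 has no rational root and is therefore irreducible over Q (a degree-2 polynomial over a field is irreducible iff it has no root). Hence m_α(x) = x^2 + 534.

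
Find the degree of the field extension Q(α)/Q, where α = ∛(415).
[Q(α):Q] = 3

The minimal polynomial of α is x^3 - 415, irreducible over Q since 415 is not a perfect cube (so x^3 - 415 has no rational root). Hence [Q(α):Q] = deg(m_α) = 3.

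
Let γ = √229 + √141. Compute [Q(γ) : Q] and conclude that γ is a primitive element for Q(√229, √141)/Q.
[Q(γ) : Q] = 4 (equivalently, Q(γ) = Q(√229, √141))

Obviously Q(γ) ⊆ Q(√229, √141), and [Q(√229, √141):Q] = 4 (since 229, 141 are distinct squarefree integers > 1 with 32289 not a perfect square). To show equality we compute the minimal polynomial of γ. From γ = √229 + √141: γ^2 = 229 + 2√(32289) + 141 = 370 + 2√(32289), so γ^2 - 370 = 2√(32289); squaring, (γ^2 - 370)^2 = 4·32289, i.e. γ^4 - 740γ^2 + 136900 - 129156 = 0, i.e. γ^4 - 740γ^2 + 7744 = 0. So γ is a root of x^4 - 740x^2 + 7744. This polynomial is irreducible over Q: it has no rational root (each ±√229 ± √141 is irrational), and any factorization into two quadratics over Q would force √(32289) ∈ Q (pairing opposite roots) or √229, √141 ∈ Q (other pairings), all impossible. Hence [Q(γ):Q] = 4 = [Q(√229, √141):Q], so Q(γ) = Q(√229, √141).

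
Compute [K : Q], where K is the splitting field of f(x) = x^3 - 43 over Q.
[K : Q] = 6

The roots of x^3 - 43 are ∛43, ω∛43, ω^2∛43 where ω = e^(2πi/3) is a primitive cube root of unity, so K = Q(∛43, ω). Now [Q(∛43):Q] = 3 (since 43 is not a perfect cube, x^3 - 43 is irreducible) and [Q(ω):Q] = 2. Both 2 and 3 divide [K:Q], and [K:Q] ≤ 3·2 = 6, so [K:Q] = 6. (Equivalently: Q(∛43) ⊂ R but ω ∉ R, so [K : Q(∛43)] = 2.)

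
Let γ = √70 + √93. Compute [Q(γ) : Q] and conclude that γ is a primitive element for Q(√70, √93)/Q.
[Q(γ) : Q] = 4 (equivalently, Q(γ) = Q(√70, √93))

Obviously Q(γ) ⊆ Q(√70, √93), and [Q(√70, √93):Q] = 4 (since 70, 93 are distinct squarefree integers > 1 with 6510 not a perfect square). To show equality we compute the minimal polynomial of γ. From γ = √70 + √93: γ^2 = 70 + 2√(6510) + 93 = 163 + 2√(6510), so γ^2 - 163 = 2√(6510); squaring, (γ^2 - 163)^2 = 4·6510, i.e. γ^4 - 326γ^2 + 26569 - 26040 = 0, i.e. γ^4 - 326γ^2 + 529 = 0. So γ is a root of x^4 - 326x^2 + 529. This polynomial is irreducible over Q: it has no rational root (each ±√70 ± √93 is irrational), and any factorization into two quadratics over Q would force √(6510) ∈ Q (pairing opposite roots) or √70, √93 ∈ Q (other pairings), all impossible. Hence [Q(γ):Q] = 4 = [Q(√70, √93):Q], so Q(γ) = Q(√70, √93).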